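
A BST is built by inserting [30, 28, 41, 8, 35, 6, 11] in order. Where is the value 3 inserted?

Starting tree (level order): [30, 28, 41, 8, None, 35, None, 6, 11]
Insertion path: 30 -> 28 -> 8 -> 6
Result: insert 3 as left child of 6
Final tree (level order): [30, 28, 41, 8, None, 35, None, 6, 11, None, None, 3]


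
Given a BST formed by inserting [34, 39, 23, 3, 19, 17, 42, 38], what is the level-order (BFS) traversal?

Tree insertion order: [34, 39, 23, 3, 19, 17, 42, 38]
Tree (level-order array): [34, 23, 39, 3, None, 38, 42, None, 19, None, None, None, None, 17]
BFS from the root, enqueuing left then right child of each popped node:
  queue [34] -> pop 34, enqueue [23, 39], visited so far: [34]
  queue [23, 39] -> pop 23, enqueue [3], visited so far: [34, 23]
  queue [39, 3] -> pop 39, enqueue [38, 42], visited so far: [34, 23, 39]
  queue [3, 38, 42] -> pop 3, enqueue [19], visited so far: [34, 23, 39, 3]
  queue [38, 42, 19] -> pop 38, enqueue [none], visited so far: [34, 23, 39, 3, 38]
  queue [42, 19] -> pop 42, enqueue [none], visited so far: [34, 23, 39, 3, 38, 42]
  queue [19] -> pop 19, enqueue [17], visited so far: [34, 23, 39, 3, 38, 42, 19]
  queue [17] -> pop 17, enqueue [none], visited so far: [34, 23, 39, 3, 38, 42, 19, 17]
Result: [34, 23, 39, 3, 38, 42, 19, 17]


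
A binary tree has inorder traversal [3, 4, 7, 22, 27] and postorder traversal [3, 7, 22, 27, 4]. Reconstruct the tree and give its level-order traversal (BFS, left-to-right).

Inorder:   [3, 4, 7, 22, 27]
Postorder: [3, 7, 22, 27, 4]
Algorithm: postorder visits root last, so walk postorder right-to-left;
each value is the root of the current inorder slice — split it at that
value, recurse on the right subtree first, then the left.
Recursive splits:
  root=4; inorder splits into left=[3], right=[7, 22, 27]
  root=27; inorder splits into left=[7, 22], right=[]
  root=22; inorder splits into left=[7], right=[]
  root=7; inorder splits into left=[], right=[]
  root=3; inorder splits into left=[], right=[]
Reconstructed level-order: [4, 3, 27, 22, 7]


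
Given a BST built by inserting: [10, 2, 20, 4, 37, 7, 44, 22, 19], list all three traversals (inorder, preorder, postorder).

Tree insertion order: [10, 2, 20, 4, 37, 7, 44, 22, 19]
Tree (level-order array): [10, 2, 20, None, 4, 19, 37, None, 7, None, None, 22, 44]
Inorder (L, root, R): [2, 4, 7, 10, 19, 20, 22, 37, 44]
Preorder (root, L, R): [10, 2, 4, 7, 20, 19, 37, 22, 44]
Postorder (L, R, root): [7, 4, 2, 19, 22, 44, 37, 20, 10]


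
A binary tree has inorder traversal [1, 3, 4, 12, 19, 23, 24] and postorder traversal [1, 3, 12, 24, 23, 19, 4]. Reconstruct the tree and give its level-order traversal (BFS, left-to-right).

Inorder:   [1, 3, 4, 12, 19, 23, 24]
Postorder: [1, 3, 12, 24, 23, 19, 4]
Algorithm: postorder visits root last, so walk postorder right-to-left;
each value is the root of the current inorder slice — split it at that
value, recurse on the right subtree first, then the left.
Recursive splits:
  root=4; inorder splits into left=[1, 3], right=[12, 19, 23, 24]
  root=19; inorder splits into left=[12], right=[23, 24]
  root=23; inorder splits into left=[], right=[24]
  root=24; inorder splits into left=[], right=[]
  root=12; inorder splits into left=[], right=[]
  root=3; inorder splits into left=[1], right=[]
  root=1; inorder splits into left=[], right=[]
Reconstructed level-order: [4, 3, 19, 1, 12, 23, 24]


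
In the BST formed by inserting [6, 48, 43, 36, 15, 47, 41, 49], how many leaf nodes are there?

Tree built from: [6, 48, 43, 36, 15, 47, 41, 49]
Tree (level-order array): [6, None, 48, 43, 49, 36, 47, None, None, 15, 41]
Rule: A leaf has 0 children.
Per-node child counts:
  node 6: 1 child(ren)
  node 48: 2 child(ren)
  node 43: 2 child(ren)
  node 36: 2 child(ren)
  node 15: 0 child(ren)
  node 41: 0 child(ren)
  node 47: 0 child(ren)
  node 49: 0 child(ren)
Matching nodes: [15, 41, 47, 49]
Count of leaf nodes: 4


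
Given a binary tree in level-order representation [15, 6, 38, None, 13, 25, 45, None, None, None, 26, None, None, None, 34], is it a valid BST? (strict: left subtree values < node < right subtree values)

Level-order array: [15, 6, 38, None, 13, 25, 45, None, None, None, 26, None, None, None, 34]
Validate using subtree bounds (lo, hi): at each node, require lo < value < hi,
then recurse left with hi=value and right with lo=value.
Preorder trace (stopping at first violation):
  at node 15 with bounds (-inf, +inf): OK
  at node 6 with bounds (-inf, 15): OK
  at node 13 with bounds (6, 15): OK
  at node 38 with bounds (15, +inf): OK
  at node 25 with bounds (15, 38): OK
  at node 26 with bounds (25, 38): OK
  at node 34 with bounds (26, 38): OK
  at node 45 with bounds (38, +inf): OK
No violation found at any node.
Result: Valid BST


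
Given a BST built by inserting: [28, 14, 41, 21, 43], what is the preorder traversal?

Tree insertion order: [28, 14, 41, 21, 43]
Tree (level-order array): [28, 14, 41, None, 21, None, 43]
Preorder traversal: [28, 14, 21, 41, 43]


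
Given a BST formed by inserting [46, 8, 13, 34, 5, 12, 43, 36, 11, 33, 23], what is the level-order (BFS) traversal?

Tree insertion order: [46, 8, 13, 34, 5, 12, 43, 36, 11, 33, 23]
Tree (level-order array): [46, 8, None, 5, 13, None, None, 12, 34, 11, None, 33, 43, None, None, 23, None, 36]
BFS from the root, enqueuing left then right child of each popped node:
  queue [46] -> pop 46, enqueue [8], visited so far: [46]
  queue [8] -> pop 8, enqueue [5, 13], visited so far: [46, 8]
  queue [5, 13] -> pop 5, enqueue [none], visited so far: [46, 8, 5]
  queue [13] -> pop 13, enqueue [12, 34], visited so far: [46, 8, 5, 13]
  queue [12, 34] -> pop 12, enqueue [11], visited so far: [46, 8, 5, 13, 12]
  queue [34, 11] -> pop 34, enqueue [33, 43], visited so far: [46, 8, 5, 13, 12, 34]
  queue [11, 33, 43] -> pop 11, enqueue [none], visited so far: [46, 8, 5, 13, 12, 34, 11]
  queue [33, 43] -> pop 33, enqueue [23], visited so far: [46, 8, 5, 13, 12, 34, 11, 33]
  queue [43, 23] -> pop 43, enqueue [36], visited so far: [46, 8, 5, 13, 12, 34, 11, 33, 43]
  queue [23, 36] -> pop 23, enqueue [none], visited so far: [46, 8, 5, 13, 12, 34, 11, 33, 43, 23]
  queue [36] -> pop 36, enqueue [none], visited so far: [46, 8, 5, 13, 12, 34, 11, 33, 43, 23, 36]
Result: [46, 8, 5, 13, 12, 34, 11, 33, 43, 23, 36]


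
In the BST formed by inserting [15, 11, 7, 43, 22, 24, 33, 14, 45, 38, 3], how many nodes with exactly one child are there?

Tree built from: [15, 11, 7, 43, 22, 24, 33, 14, 45, 38, 3]
Tree (level-order array): [15, 11, 43, 7, 14, 22, 45, 3, None, None, None, None, 24, None, None, None, None, None, 33, None, 38]
Rule: These are nodes with exactly 1 non-null child.
Per-node child counts:
  node 15: 2 child(ren)
  node 11: 2 child(ren)
  node 7: 1 child(ren)
  node 3: 0 child(ren)
  node 14: 0 child(ren)
  node 43: 2 child(ren)
  node 22: 1 child(ren)
  node 24: 1 child(ren)
  node 33: 1 child(ren)
  node 38: 0 child(ren)
  node 45: 0 child(ren)
Matching nodes: [7, 22, 24, 33]
Count of nodes with exactly one child: 4


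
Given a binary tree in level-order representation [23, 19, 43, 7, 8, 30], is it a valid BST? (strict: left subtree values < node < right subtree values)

Level-order array: [23, 19, 43, 7, 8, 30]
Validate using subtree bounds (lo, hi): at each node, require lo < value < hi,
then recurse left with hi=value and right with lo=value.
Preorder trace (stopping at first violation):
  at node 23 with bounds (-inf, +inf): OK
  at node 19 with bounds (-inf, 23): OK
  at node 7 with bounds (-inf, 19): OK
  at node 8 with bounds (19, 23): VIOLATION
Node 8 violates its bound: not (19 < 8 < 23).
Result: Not a valid BST


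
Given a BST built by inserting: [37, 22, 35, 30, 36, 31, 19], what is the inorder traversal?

Tree insertion order: [37, 22, 35, 30, 36, 31, 19]
Tree (level-order array): [37, 22, None, 19, 35, None, None, 30, 36, None, 31]
Inorder traversal: [19, 22, 30, 31, 35, 36, 37]


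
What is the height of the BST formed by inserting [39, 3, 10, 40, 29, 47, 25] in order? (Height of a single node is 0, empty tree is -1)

Insertion order: [39, 3, 10, 40, 29, 47, 25]
Tree (level-order array): [39, 3, 40, None, 10, None, 47, None, 29, None, None, 25]
Compute height bottom-up (empty subtree = -1):
  height(25) = 1 + max(-1, -1) = 0
  height(29) = 1 + max(0, -1) = 1
  height(10) = 1 + max(-1, 1) = 2
  height(3) = 1 + max(-1, 2) = 3
  height(47) = 1 + max(-1, -1) = 0
  height(40) = 1 + max(-1, 0) = 1
  height(39) = 1 + max(3, 1) = 4
Height = 4


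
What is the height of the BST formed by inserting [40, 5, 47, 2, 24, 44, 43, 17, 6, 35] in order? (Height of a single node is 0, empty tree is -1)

Insertion order: [40, 5, 47, 2, 24, 44, 43, 17, 6, 35]
Tree (level-order array): [40, 5, 47, 2, 24, 44, None, None, None, 17, 35, 43, None, 6]
Compute height bottom-up (empty subtree = -1):
  height(2) = 1 + max(-1, -1) = 0
  height(6) = 1 + max(-1, -1) = 0
  height(17) = 1 + max(0, -1) = 1
  height(35) = 1 + max(-1, -1) = 0
  height(24) = 1 + max(1, 0) = 2
  height(5) = 1 + max(0, 2) = 3
  height(43) = 1 + max(-1, -1) = 0
  height(44) = 1 + max(0, -1) = 1
  height(47) = 1 + max(1, -1) = 2
  height(40) = 1 + max(3, 2) = 4
Height = 4


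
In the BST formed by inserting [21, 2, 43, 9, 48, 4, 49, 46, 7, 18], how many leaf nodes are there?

Tree built from: [21, 2, 43, 9, 48, 4, 49, 46, 7, 18]
Tree (level-order array): [21, 2, 43, None, 9, None, 48, 4, 18, 46, 49, None, 7]
Rule: A leaf has 0 children.
Per-node child counts:
  node 21: 2 child(ren)
  node 2: 1 child(ren)
  node 9: 2 child(ren)
  node 4: 1 child(ren)
  node 7: 0 child(ren)
  node 18: 0 child(ren)
  node 43: 1 child(ren)
  node 48: 2 child(ren)
  node 46: 0 child(ren)
  node 49: 0 child(ren)
Matching nodes: [7, 18, 46, 49]
Count of leaf nodes: 4


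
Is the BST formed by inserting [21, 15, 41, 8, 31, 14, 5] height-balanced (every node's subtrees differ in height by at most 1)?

Tree (level-order array): [21, 15, 41, 8, None, 31, None, 5, 14]
Definition: a tree is height-balanced if, at every node, |h(left) - h(right)| <= 1 (empty subtree has height -1).
Bottom-up per-node check:
  node 5: h_left=-1, h_right=-1, diff=0 [OK], height=0
  node 14: h_left=-1, h_right=-1, diff=0 [OK], height=0
  node 8: h_left=0, h_right=0, diff=0 [OK], height=1
  node 15: h_left=1, h_right=-1, diff=2 [FAIL (|1--1|=2 > 1)], height=2
  node 31: h_left=-1, h_right=-1, diff=0 [OK], height=0
  node 41: h_left=0, h_right=-1, diff=1 [OK], height=1
  node 21: h_left=2, h_right=1, diff=1 [OK], height=3
Node 15 violates the condition: |1 - -1| = 2 > 1.
Result: Not balanced


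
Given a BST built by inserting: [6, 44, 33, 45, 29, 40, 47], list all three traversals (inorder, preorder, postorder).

Tree insertion order: [6, 44, 33, 45, 29, 40, 47]
Tree (level-order array): [6, None, 44, 33, 45, 29, 40, None, 47]
Inorder (L, root, R): [6, 29, 33, 40, 44, 45, 47]
Preorder (root, L, R): [6, 44, 33, 29, 40, 45, 47]
Postorder (L, R, root): [29, 40, 33, 47, 45, 44, 6]


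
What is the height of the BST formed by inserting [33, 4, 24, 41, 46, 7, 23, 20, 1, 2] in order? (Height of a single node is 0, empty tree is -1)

Insertion order: [33, 4, 24, 41, 46, 7, 23, 20, 1, 2]
Tree (level-order array): [33, 4, 41, 1, 24, None, 46, None, 2, 7, None, None, None, None, None, None, 23, 20]
Compute height bottom-up (empty subtree = -1):
  height(2) = 1 + max(-1, -1) = 0
  height(1) = 1 + max(-1, 0) = 1
  height(20) = 1 + max(-1, -1) = 0
  height(23) = 1 + max(0, -1) = 1
  height(7) = 1 + max(-1, 1) = 2
  height(24) = 1 + max(2, -1) = 3
  height(4) = 1 + max(1, 3) = 4
  height(46) = 1 + max(-1, -1) = 0
  height(41) = 1 + max(-1, 0) = 1
  height(33) = 1 + max(4, 1) = 5
Height = 5


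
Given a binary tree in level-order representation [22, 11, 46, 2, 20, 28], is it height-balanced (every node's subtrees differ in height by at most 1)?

Tree (level-order array): [22, 11, 46, 2, 20, 28]
Definition: a tree is height-balanced if, at every node, |h(left) - h(right)| <= 1 (empty subtree has height -1).
Bottom-up per-node check:
  node 2: h_left=-1, h_right=-1, diff=0 [OK], height=0
  node 20: h_left=-1, h_right=-1, diff=0 [OK], height=0
  node 11: h_left=0, h_right=0, diff=0 [OK], height=1
  node 28: h_left=-1, h_right=-1, diff=0 [OK], height=0
  node 46: h_left=0, h_right=-1, diff=1 [OK], height=1
  node 22: h_left=1, h_right=1, diff=0 [OK], height=2
All nodes satisfy the balance condition.
Result: Balanced


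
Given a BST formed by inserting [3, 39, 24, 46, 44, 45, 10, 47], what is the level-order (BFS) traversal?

Tree insertion order: [3, 39, 24, 46, 44, 45, 10, 47]
Tree (level-order array): [3, None, 39, 24, 46, 10, None, 44, 47, None, None, None, 45]
BFS from the root, enqueuing left then right child of each popped node:
  queue [3] -> pop 3, enqueue [39], visited so far: [3]
  queue [39] -> pop 39, enqueue [24, 46], visited so far: [3, 39]
  queue [24, 46] -> pop 24, enqueue [10], visited so far: [3, 39, 24]
  queue [46, 10] -> pop 46, enqueue [44, 47], visited so far: [3, 39, 24, 46]
  queue [10, 44, 47] -> pop 10, enqueue [none], visited so far: [3, 39, 24, 46, 10]
  queue [44, 47] -> pop 44, enqueue [45], visited so far: [3, 39, 24, 46, 10, 44]
  queue [47, 45] -> pop 47, enqueue [none], visited so far: [3, 39, 24, 46, 10, 44, 47]
  queue [45] -> pop 45, enqueue [none], visited so far: [3, 39, 24, 46, 10, 44, 47, 45]
Result: [3, 39, 24, 46, 10, 44, 47, 45]


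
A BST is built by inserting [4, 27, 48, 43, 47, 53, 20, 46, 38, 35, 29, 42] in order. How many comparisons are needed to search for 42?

Search path for 42: 4 -> 27 -> 48 -> 43 -> 38 -> 42
Found: True
Comparisons: 6


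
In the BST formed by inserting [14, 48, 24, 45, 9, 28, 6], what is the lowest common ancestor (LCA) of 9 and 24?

Tree insertion order: [14, 48, 24, 45, 9, 28, 6]
Tree (level-order array): [14, 9, 48, 6, None, 24, None, None, None, None, 45, 28]
In a BST, the LCA of p=9, q=24 is the first node v on the
root-to-leaf path with p <= v <= q (go left if both < v, right if both > v).
Walk from root:
  at 14: 9 <= 14 <= 24, this is the LCA
LCA = 14


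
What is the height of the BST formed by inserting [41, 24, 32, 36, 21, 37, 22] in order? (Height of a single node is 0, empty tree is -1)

Insertion order: [41, 24, 32, 36, 21, 37, 22]
Tree (level-order array): [41, 24, None, 21, 32, None, 22, None, 36, None, None, None, 37]
Compute height bottom-up (empty subtree = -1):
  height(22) = 1 + max(-1, -1) = 0
  height(21) = 1 + max(-1, 0) = 1
  height(37) = 1 + max(-1, -1) = 0
  height(36) = 1 + max(-1, 0) = 1
  height(32) = 1 + max(-1, 1) = 2
  height(24) = 1 + max(1, 2) = 3
  height(41) = 1 + max(3, -1) = 4
Height = 4


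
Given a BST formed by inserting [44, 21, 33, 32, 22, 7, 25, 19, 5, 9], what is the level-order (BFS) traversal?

Tree insertion order: [44, 21, 33, 32, 22, 7, 25, 19, 5, 9]
Tree (level-order array): [44, 21, None, 7, 33, 5, 19, 32, None, None, None, 9, None, 22, None, None, None, None, 25]
BFS from the root, enqueuing left then right child of each popped node:
  queue [44] -> pop 44, enqueue [21], visited so far: [44]
  queue [21] -> pop 21, enqueue [7, 33], visited so far: [44, 21]
  queue [7, 33] -> pop 7, enqueue [5, 19], visited so far: [44, 21, 7]
  queue [33, 5, 19] -> pop 33, enqueue [32], visited so far: [44, 21, 7, 33]
  queue [5, 19, 32] -> pop 5, enqueue [none], visited so far: [44, 21, 7, 33, 5]
  queue [19, 32] -> pop 19, enqueue [9], visited so far: [44, 21, 7, 33, 5, 19]
  queue [32, 9] -> pop 32, enqueue [22], visited so far: [44, 21, 7, 33, 5, 19, 32]
  queue [9, 22] -> pop 9, enqueue [none], visited so far: [44, 21, 7, 33, 5, 19, 32, 9]
  queue [22] -> pop 22, enqueue [25], visited so far: [44, 21, 7, 33, 5, 19, 32, 9, 22]
  queue [25] -> pop 25, enqueue [none], visited so far: [44, 21, 7, 33, 5, 19, 32, 9, 22, 25]
Result: [44, 21, 7, 33, 5, 19, 32, 9, 22, 25]


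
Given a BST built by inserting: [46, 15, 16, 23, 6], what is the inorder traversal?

Tree insertion order: [46, 15, 16, 23, 6]
Tree (level-order array): [46, 15, None, 6, 16, None, None, None, 23]
Inorder traversal: [6, 15, 16, 23, 46]


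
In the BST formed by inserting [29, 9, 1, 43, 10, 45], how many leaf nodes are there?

Tree built from: [29, 9, 1, 43, 10, 45]
Tree (level-order array): [29, 9, 43, 1, 10, None, 45]
Rule: A leaf has 0 children.
Per-node child counts:
  node 29: 2 child(ren)
  node 9: 2 child(ren)
  node 1: 0 child(ren)
  node 10: 0 child(ren)
  node 43: 1 child(ren)
  node 45: 0 child(ren)
Matching nodes: [1, 10, 45]
Count of leaf nodes: 3


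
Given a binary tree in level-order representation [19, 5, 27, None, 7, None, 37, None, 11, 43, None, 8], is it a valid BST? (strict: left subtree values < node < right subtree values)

Level-order array: [19, 5, 27, None, 7, None, 37, None, 11, 43, None, 8]
Validate using subtree bounds (lo, hi): at each node, require lo < value < hi,
then recurse left with hi=value and right with lo=value.
Preorder trace (stopping at first violation):
  at node 19 with bounds (-inf, +inf): OK
  at node 5 with bounds (-inf, 19): OK
  at node 7 with bounds (5, 19): OK
  at node 11 with bounds (7, 19): OK
  at node 8 with bounds (7, 11): OK
  at node 27 with bounds (19, +inf): OK
  at node 37 with bounds (27, +inf): OK
  at node 43 with bounds (27, 37): VIOLATION
Node 43 violates its bound: not (27 < 43 < 37).
Result: Not a valid BST


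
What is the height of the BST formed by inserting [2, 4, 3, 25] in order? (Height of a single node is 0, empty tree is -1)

Insertion order: [2, 4, 3, 25]
Tree (level-order array): [2, None, 4, 3, 25]
Compute height bottom-up (empty subtree = -1):
  height(3) = 1 + max(-1, -1) = 0
  height(25) = 1 + max(-1, -1) = 0
  height(4) = 1 + max(0, 0) = 1
  height(2) = 1 + max(-1, 1) = 2
Height = 2


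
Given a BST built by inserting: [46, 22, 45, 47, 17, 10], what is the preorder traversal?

Tree insertion order: [46, 22, 45, 47, 17, 10]
Tree (level-order array): [46, 22, 47, 17, 45, None, None, 10]
Preorder traversal: [46, 22, 17, 10, 45, 47]


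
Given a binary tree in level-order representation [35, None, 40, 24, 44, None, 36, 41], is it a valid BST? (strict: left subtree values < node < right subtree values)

Level-order array: [35, None, 40, 24, 44, None, 36, 41]
Validate using subtree bounds (lo, hi): at each node, require lo < value < hi,
then recurse left with hi=value and right with lo=value.
Preorder trace (stopping at first violation):
  at node 35 with bounds (-inf, +inf): OK
  at node 40 with bounds (35, +inf): OK
  at node 24 with bounds (35, 40): VIOLATION
Node 24 violates its bound: not (35 < 24 < 40).
Result: Not a valid BST


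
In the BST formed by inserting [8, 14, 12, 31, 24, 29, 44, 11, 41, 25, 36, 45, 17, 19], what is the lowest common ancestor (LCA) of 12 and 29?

Tree insertion order: [8, 14, 12, 31, 24, 29, 44, 11, 41, 25, 36, 45, 17, 19]
Tree (level-order array): [8, None, 14, 12, 31, 11, None, 24, 44, None, None, 17, 29, 41, 45, None, 19, 25, None, 36]
In a BST, the LCA of p=12, q=29 is the first node v on the
root-to-leaf path with p <= v <= q (go left if both < v, right if both > v).
Walk from root:
  at 8: both 12 and 29 > 8, go right
  at 14: 12 <= 14 <= 29, this is the LCA
LCA = 14


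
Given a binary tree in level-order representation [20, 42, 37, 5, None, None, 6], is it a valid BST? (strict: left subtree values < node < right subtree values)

Level-order array: [20, 42, 37, 5, None, None, 6]
Validate using subtree bounds (lo, hi): at each node, require lo < value < hi,
then recurse left with hi=value and right with lo=value.
Preorder trace (stopping at first violation):
  at node 20 with bounds (-inf, +inf): OK
  at node 42 with bounds (-inf, 20): VIOLATION
Node 42 violates its bound: not (-inf < 42 < 20).
Result: Not a valid BST


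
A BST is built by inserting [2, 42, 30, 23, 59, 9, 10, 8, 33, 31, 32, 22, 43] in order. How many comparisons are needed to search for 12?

Search path for 12: 2 -> 42 -> 30 -> 23 -> 9 -> 10 -> 22
Found: False
Comparisons: 7


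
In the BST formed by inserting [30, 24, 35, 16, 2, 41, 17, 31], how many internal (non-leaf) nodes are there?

Tree built from: [30, 24, 35, 16, 2, 41, 17, 31]
Tree (level-order array): [30, 24, 35, 16, None, 31, 41, 2, 17]
Rule: An internal node has at least one child.
Per-node child counts:
  node 30: 2 child(ren)
  node 24: 1 child(ren)
  node 16: 2 child(ren)
  node 2: 0 child(ren)
  node 17: 0 child(ren)
  node 35: 2 child(ren)
  node 31: 0 child(ren)
  node 41: 0 child(ren)
Matching nodes: [30, 24, 16, 35]
Count of internal (non-leaf) nodes: 4


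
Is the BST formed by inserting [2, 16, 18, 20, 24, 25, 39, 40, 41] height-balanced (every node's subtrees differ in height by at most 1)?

Tree (level-order array): [2, None, 16, None, 18, None, 20, None, 24, None, 25, None, 39, None, 40, None, 41]
Definition: a tree is height-balanced if, at every node, |h(left) - h(right)| <= 1 (empty subtree has height -1).
Bottom-up per-node check:
  node 41: h_left=-1, h_right=-1, diff=0 [OK], height=0
  node 40: h_left=-1, h_right=0, diff=1 [OK], height=1
  node 39: h_left=-1, h_right=1, diff=2 [FAIL (|-1-1|=2 > 1)], height=2
  node 25: h_left=-1, h_right=2, diff=3 [FAIL (|-1-2|=3 > 1)], height=3
  node 24: h_left=-1, h_right=3, diff=4 [FAIL (|-1-3|=4 > 1)], height=4
  node 20: h_left=-1, h_right=4, diff=5 [FAIL (|-1-4|=5 > 1)], height=5
  node 18: h_left=-1, h_right=5, diff=6 [FAIL (|-1-5|=6 > 1)], height=6
  node 16: h_left=-1, h_right=6, diff=7 [FAIL (|-1-6|=7 > 1)], height=7
  node 2: h_left=-1, h_right=7, diff=8 [FAIL (|-1-7|=8 > 1)], height=8
Node 39 violates the condition: |-1 - 1| = 2 > 1.
Result: Not balanced


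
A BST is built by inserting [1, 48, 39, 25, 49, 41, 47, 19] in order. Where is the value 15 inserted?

Starting tree (level order): [1, None, 48, 39, 49, 25, 41, None, None, 19, None, None, 47]
Insertion path: 1 -> 48 -> 39 -> 25 -> 19
Result: insert 15 as left child of 19
Final tree (level order): [1, None, 48, 39, 49, 25, 41, None, None, 19, None, None, 47, 15]


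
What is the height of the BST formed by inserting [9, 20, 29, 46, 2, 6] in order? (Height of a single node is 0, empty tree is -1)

Insertion order: [9, 20, 29, 46, 2, 6]
Tree (level-order array): [9, 2, 20, None, 6, None, 29, None, None, None, 46]
Compute height bottom-up (empty subtree = -1):
  height(6) = 1 + max(-1, -1) = 0
  height(2) = 1 + max(-1, 0) = 1
  height(46) = 1 + max(-1, -1) = 0
  height(29) = 1 + max(-1, 0) = 1
  height(20) = 1 + max(-1, 1) = 2
  height(9) = 1 + max(1, 2) = 3
Height = 3


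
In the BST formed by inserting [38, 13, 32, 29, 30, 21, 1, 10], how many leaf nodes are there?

Tree built from: [38, 13, 32, 29, 30, 21, 1, 10]
Tree (level-order array): [38, 13, None, 1, 32, None, 10, 29, None, None, None, 21, 30]
Rule: A leaf has 0 children.
Per-node child counts:
  node 38: 1 child(ren)
  node 13: 2 child(ren)
  node 1: 1 child(ren)
  node 10: 0 child(ren)
  node 32: 1 child(ren)
  node 29: 2 child(ren)
  node 21: 0 child(ren)
  node 30: 0 child(ren)
Matching nodes: [10, 21, 30]
Count of leaf nodes: 3


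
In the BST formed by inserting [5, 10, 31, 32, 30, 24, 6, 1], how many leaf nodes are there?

Tree built from: [5, 10, 31, 32, 30, 24, 6, 1]
Tree (level-order array): [5, 1, 10, None, None, 6, 31, None, None, 30, 32, 24]
Rule: A leaf has 0 children.
Per-node child counts:
  node 5: 2 child(ren)
  node 1: 0 child(ren)
  node 10: 2 child(ren)
  node 6: 0 child(ren)
  node 31: 2 child(ren)
  node 30: 1 child(ren)
  node 24: 0 child(ren)
  node 32: 0 child(ren)
Matching nodes: [1, 6, 24, 32]
Count of leaf nodes: 4


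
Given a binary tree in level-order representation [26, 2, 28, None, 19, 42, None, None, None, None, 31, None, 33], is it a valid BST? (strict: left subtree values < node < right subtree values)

Level-order array: [26, 2, 28, None, 19, 42, None, None, None, None, 31, None, 33]
Validate using subtree bounds (lo, hi): at each node, require lo < value < hi,
then recurse left with hi=value and right with lo=value.
Preorder trace (stopping at first violation):
  at node 26 with bounds (-inf, +inf): OK
  at node 2 with bounds (-inf, 26): OK
  at node 19 with bounds (2, 26): OK
  at node 28 with bounds (26, +inf): OK
  at node 42 with bounds (26, 28): VIOLATION
Node 42 violates its bound: not (26 < 42 < 28).
Result: Not a valid BST


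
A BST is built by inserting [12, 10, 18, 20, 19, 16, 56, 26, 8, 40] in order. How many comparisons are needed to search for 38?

Search path for 38: 12 -> 18 -> 20 -> 56 -> 26 -> 40
Found: False
Comparisons: 6


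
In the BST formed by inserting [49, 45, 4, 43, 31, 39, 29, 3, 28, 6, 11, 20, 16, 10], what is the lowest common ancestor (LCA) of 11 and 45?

Tree insertion order: [49, 45, 4, 43, 31, 39, 29, 3, 28, 6, 11, 20, 16, 10]
Tree (level-order array): [49, 45, None, 4, None, 3, 43, None, None, 31, None, 29, 39, 28, None, None, None, 6, None, None, 11, 10, 20, None, None, 16]
In a BST, the LCA of p=11, q=45 is the first node v on the
root-to-leaf path with p <= v <= q (go left if both < v, right if both > v).
Walk from root:
  at 49: both 11 and 45 < 49, go left
  at 45: 11 <= 45 <= 45, this is the LCA
LCA = 45


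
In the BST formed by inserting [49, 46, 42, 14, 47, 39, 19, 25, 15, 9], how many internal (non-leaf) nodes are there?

Tree built from: [49, 46, 42, 14, 47, 39, 19, 25, 15, 9]
Tree (level-order array): [49, 46, None, 42, 47, 14, None, None, None, 9, 39, None, None, 19, None, 15, 25]
Rule: An internal node has at least one child.
Per-node child counts:
  node 49: 1 child(ren)
  node 46: 2 child(ren)
  node 42: 1 child(ren)
  node 14: 2 child(ren)
  node 9: 0 child(ren)
  node 39: 1 child(ren)
  node 19: 2 child(ren)
  node 15: 0 child(ren)
  node 25: 0 child(ren)
  node 47: 0 child(ren)
Matching nodes: [49, 46, 42, 14, 39, 19]
Count of internal (non-leaf) nodes: 6


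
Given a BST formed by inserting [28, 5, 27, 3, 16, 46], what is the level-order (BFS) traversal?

Tree insertion order: [28, 5, 27, 3, 16, 46]
Tree (level-order array): [28, 5, 46, 3, 27, None, None, None, None, 16]
BFS from the root, enqueuing left then right child of each popped node:
  queue [28] -> pop 28, enqueue [5, 46], visited so far: [28]
  queue [5, 46] -> pop 5, enqueue [3, 27], visited so far: [28, 5]
  queue [46, 3, 27] -> pop 46, enqueue [none], visited so far: [28, 5, 46]
  queue [3, 27] -> pop 3, enqueue [none], visited so far: [28, 5, 46, 3]
  queue [27] -> pop 27, enqueue [16], visited so far: [28, 5, 46, 3, 27]
  queue [16] -> pop 16, enqueue [none], visited so far: [28, 5, 46, 3, 27, 16]
Result: [28, 5, 46, 3, 27, 16]


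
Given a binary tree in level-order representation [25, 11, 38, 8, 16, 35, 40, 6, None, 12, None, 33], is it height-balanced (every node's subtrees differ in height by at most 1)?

Tree (level-order array): [25, 11, 38, 8, 16, 35, 40, 6, None, 12, None, 33]
Definition: a tree is height-balanced if, at every node, |h(left) - h(right)| <= 1 (empty subtree has height -1).
Bottom-up per-node check:
  node 6: h_left=-1, h_right=-1, diff=0 [OK], height=0
  node 8: h_left=0, h_right=-1, diff=1 [OK], height=1
  node 12: h_left=-1, h_right=-1, diff=0 [OK], height=0
  node 16: h_left=0, h_right=-1, diff=1 [OK], height=1
  node 11: h_left=1, h_right=1, diff=0 [OK], height=2
  node 33: h_left=-1, h_right=-1, diff=0 [OK], height=0
  node 35: h_left=0, h_right=-1, diff=1 [OK], height=1
  node 40: h_left=-1, h_right=-1, diff=0 [OK], height=0
  node 38: h_left=1, h_right=0, diff=1 [OK], height=2
  node 25: h_left=2, h_right=2, diff=0 [OK], height=3
All nodes satisfy the balance condition.
Result: Balanced


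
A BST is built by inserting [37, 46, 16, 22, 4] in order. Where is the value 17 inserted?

Starting tree (level order): [37, 16, 46, 4, 22]
Insertion path: 37 -> 16 -> 22
Result: insert 17 as left child of 22
Final tree (level order): [37, 16, 46, 4, 22, None, None, None, None, 17]


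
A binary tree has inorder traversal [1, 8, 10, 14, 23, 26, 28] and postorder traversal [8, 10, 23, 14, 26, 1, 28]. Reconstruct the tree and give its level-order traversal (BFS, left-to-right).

Inorder:   [1, 8, 10, 14, 23, 26, 28]
Postorder: [8, 10, 23, 14, 26, 1, 28]
Algorithm: postorder visits root last, so walk postorder right-to-left;
each value is the root of the current inorder slice — split it at that
value, recurse on the right subtree first, then the left.
Recursive splits:
  root=28; inorder splits into left=[1, 8, 10, 14, 23, 26], right=[]
  root=1; inorder splits into left=[], right=[8, 10, 14, 23, 26]
  root=26; inorder splits into left=[8, 10, 14, 23], right=[]
  root=14; inorder splits into left=[8, 10], right=[23]
  root=23; inorder splits into left=[], right=[]
  root=10; inorder splits into left=[8], right=[]
  root=8; inorder splits into left=[], right=[]
Reconstructed level-order: [28, 1, 26, 14, 10, 23, 8]


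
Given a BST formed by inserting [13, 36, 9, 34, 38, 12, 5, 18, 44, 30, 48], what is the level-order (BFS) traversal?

Tree insertion order: [13, 36, 9, 34, 38, 12, 5, 18, 44, 30, 48]
Tree (level-order array): [13, 9, 36, 5, 12, 34, 38, None, None, None, None, 18, None, None, 44, None, 30, None, 48]
BFS from the root, enqueuing left then right child of each popped node:
  queue [13] -> pop 13, enqueue [9, 36], visited so far: [13]
  queue [9, 36] -> pop 9, enqueue [5, 12], visited so far: [13, 9]
  queue [36, 5, 12] -> pop 36, enqueue [34, 38], visited so far: [13, 9, 36]
  queue [5, 12, 34, 38] -> pop 5, enqueue [none], visited so far: [13, 9, 36, 5]
  queue [12, 34, 38] -> pop 12, enqueue [none], visited so far: [13, 9, 36, 5, 12]
  queue [34, 38] -> pop 34, enqueue [18], visited so far: [13, 9, 36, 5, 12, 34]
  queue [38, 18] -> pop 38, enqueue [44], visited so far: [13, 9, 36, 5, 12, 34, 38]
  queue [18, 44] -> pop 18, enqueue [30], visited so far: [13, 9, 36, 5, 12, 34, 38, 18]
  queue [44, 30] -> pop 44, enqueue [48], visited so far: [13, 9, 36, 5, 12, 34, 38, 18, 44]
  queue [30, 48] -> pop 30, enqueue [none], visited so far: [13, 9, 36, 5, 12, 34, 38, 18, 44, 30]
  queue [48] -> pop 48, enqueue [none], visited so far: [13, 9, 36, 5, 12, 34, 38, 18, 44, 30, 48]
Result: [13, 9, 36, 5, 12, 34, 38, 18, 44, 30, 48]


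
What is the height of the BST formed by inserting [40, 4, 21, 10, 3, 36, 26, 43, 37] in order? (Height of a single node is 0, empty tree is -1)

Insertion order: [40, 4, 21, 10, 3, 36, 26, 43, 37]
Tree (level-order array): [40, 4, 43, 3, 21, None, None, None, None, 10, 36, None, None, 26, 37]
Compute height bottom-up (empty subtree = -1):
  height(3) = 1 + max(-1, -1) = 0
  height(10) = 1 + max(-1, -1) = 0
  height(26) = 1 + max(-1, -1) = 0
  height(37) = 1 + max(-1, -1) = 0
  height(36) = 1 + max(0, 0) = 1
  height(21) = 1 + max(0, 1) = 2
  height(4) = 1 + max(0, 2) = 3
  height(43) = 1 + max(-1, -1) = 0
  height(40) = 1 + max(3, 0) = 4
Height = 4


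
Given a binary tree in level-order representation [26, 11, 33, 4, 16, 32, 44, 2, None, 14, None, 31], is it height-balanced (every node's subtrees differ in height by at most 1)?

Tree (level-order array): [26, 11, 33, 4, 16, 32, 44, 2, None, 14, None, 31]
Definition: a tree is height-balanced if, at every node, |h(left) - h(right)| <= 1 (empty subtree has height -1).
Bottom-up per-node check:
  node 2: h_left=-1, h_right=-1, diff=0 [OK], height=0
  node 4: h_left=0, h_right=-1, diff=1 [OK], height=1
  node 14: h_left=-1, h_right=-1, diff=0 [OK], height=0
  node 16: h_left=0, h_right=-1, diff=1 [OK], height=1
  node 11: h_left=1, h_right=1, diff=0 [OK], height=2
  node 31: h_left=-1, h_right=-1, diff=0 [OK], height=0
  node 32: h_left=0, h_right=-1, diff=1 [OK], height=1
  node 44: h_left=-1, h_right=-1, diff=0 [OK], height=0
  node 33: h_left=1, h_right=0, diff=1 [OK], height=2
  node 26: h_left=2, h_right=2, diff=0 [OK], height=3
All nodes satisfy the balance condition.
Result: Balanced


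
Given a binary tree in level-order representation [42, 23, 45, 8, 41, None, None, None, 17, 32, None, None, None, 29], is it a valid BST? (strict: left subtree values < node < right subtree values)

Level-order array: [42, 23, 45, 8, 41, None, None, None, 17, 32, None, None, None, 29]
Validate using subtree bounds (lo, hi): at each node, require lo < value < hi,
then recurse left with hi=value and right with lo=value.
Preorder trace (stopping at first violation):
  at node 42 with bounds (-inf, +inf): OK
  at node 23 with bounds (-inf, 42): OK
  at node 8 with bounds (-inf, 23): OK
  at node 17 with bounds (8, 23): OK
  at node 41 with bounds (23, 42): OK
  at node 32 with bounds (23, 41): OK
  at node 29 with bounds (23, 32): OK
  at node 45 with bounds (42, +inf): OK
No violation found at any node.
Result: Valid BST


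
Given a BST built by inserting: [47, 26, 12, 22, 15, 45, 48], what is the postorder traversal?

Tree insertion order: [47, 26, 12, 22, 15, 45, 48]
Tree (level-order array): [47, 26, 48, 12, 45, None, None, None, 22, None, None, 15]
Postorder traversal: [15, 22, 12, 45, 26, 48, 47]


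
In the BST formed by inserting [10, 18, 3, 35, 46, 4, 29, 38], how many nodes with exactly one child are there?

Tree built from: [10, 18, 3, 35, 46, 4, 29, 38]
Tree (level-order array): [10, 3, 18, None, 4, None, 35, None, None, 29, 46, None, None, 38]
Rule: These are nodes with exactly 1 non-null child.
Per-node child counts:
  node 10: 2 child(ren)
  node 3: 1 child(ren)
  node 4: 0 child(ren)
  node 18: 1 child(ren)
  node 35: 2 child(ren)
  node 29: 0 child(ren)
  node 46: 1 child(ren)
  node 38: 0 child(ren)
Matching nodes: [3, 18, 46]
Count of nodes with exactly one child: 3


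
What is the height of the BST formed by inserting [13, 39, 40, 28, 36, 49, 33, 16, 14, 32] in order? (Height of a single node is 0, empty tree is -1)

Insertion order: [13, 39, 40, 28, 36, 49, 33, 16, 14, 32]
Tree (level-order array): [13, None, 39, 28, 40, 16, 36, None, 49, 14, None, 33, None, None, None, None, None, 32]
Compute height bottom-up (empty subtree = -1):
  height(14) = 1 + max(-1, -1) = 0
  height(16) = 1 + max(0, -1) = 1
  height(32) = 1 + max(-1, -1) = 0
  height(33) = 1 + max(0, -1) = 1
  height(36) = 1 + max(1, -1) = 2
  height(28) = 1 + max(1, 2) = 3
  height(49) = 1 + max(-1, -1) = 0
  height(40) = 1 + max(-1, 0) = 1
  height(39) = 1 + max(3, 1) = 4
  height(13) = 1 + max(-1, 4) = 5
Height = 5


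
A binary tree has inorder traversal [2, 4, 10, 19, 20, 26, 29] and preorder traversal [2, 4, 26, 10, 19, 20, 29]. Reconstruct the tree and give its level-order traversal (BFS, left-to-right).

Inorder:  [2, 4, 10, 19, 20, 26, 29]
Preorder: [2, 4, 26, 10, 19, 20, 29]
Algorithm: preorder visits root first, so consume preorder in order;
for each root, split the current inorder slice at that value into
left-subtree inorder and right-subtree inorder, then recurse.
Recursive splits:
  root=2; inorder splits into left=[], right=[4, 10, 19, 20, 26, 29]
  root=4; inorder splits into left=[], right=[10, 19, 20, 26, 29]
  root=26; inorder splits into left=[10, 19, 20], right=[29]
  root=10; inorder splits into left=[], right=[19, 20]
  root=19; inorder splits into left=[], right=[20]
  root=20; inorder splits into left=[], right=[]
  root=29; inorder splits into left=[], right=[]
Reconstructed level-order: [2, 4, 26, 10, 29, 19, 20]


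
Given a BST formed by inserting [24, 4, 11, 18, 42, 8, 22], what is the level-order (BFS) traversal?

Tree insertion order: [24, 4, 11, 18, 42, 8, 22]
Tree (level-order array): [24, 4, 42, None, 11, None, None, 8, 18, None, None, None, 22]
BFS from the root, enqueuing left then right child of each popped node:
  queue [24] -> pop 24, enqueue [4, 42], visited so far: [24]
  queue [4, 42] -> pop 4, enqueue [11], visited so far: [24, 4]
  queue [42, 11] -> pop 42, enqueue [none], visited so far: [24, 4, 42]
  queue [11] -> pop 11, enqueue [8, 18], visited so far: [24, 4, 42, 11]
  queue [8, 18] -> pop 8, enqueue [none], visited so far: [24, 4, 42, 11, 8]
  queue [18] -> pop 18, enqueue [22], visited so far: [24, 4, 42, 11, 8, 18]
  queue [22] -> pop 22, enqueue [none], visited so far: [24, 4, 42, 11, 8, 18, 22]
Result: [24, 4, 42, 11, 8, 18, 22]


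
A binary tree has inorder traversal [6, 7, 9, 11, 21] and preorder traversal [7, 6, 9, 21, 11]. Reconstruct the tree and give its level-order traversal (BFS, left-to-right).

Inorder:  [6, 7, 9, 11, 21]
Preorder: [7, 6, 9, 21, 11]
Algorithm: preorder visits root first, so consume preorder in order;
for each root, split the current inorder slice at that value into
left-subtree inorder and right-subtree inorder, then recurse.
Recursive splits:
  root=7; inorder splits into left=[6], right=[9, 11, 21]
  root=6; inorder splits into left=[], right=[]
  root=9; inorder splits into left=[], right=[11, 21]
  root=21; inorder splits into left=[11], right=[]
  root=11; inorder splits into left=[], right=[]
Reconstructed level-order: [7, 6, 9, 21, 11]


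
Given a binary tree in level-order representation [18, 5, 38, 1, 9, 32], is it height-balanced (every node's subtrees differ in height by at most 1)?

Tree (level-order array): [18, 5, 38, 1, 9, 32]
Definition: a tree is height-balanced if, at every node, |h(left) - h(right)| <= 1 (empty subtree has height -1).
Bottom-up per-node check:
  node 1: h_left=-1, h_right=-1, diff=0 [OK], height=0
  node 9: h_left=-1, h_right=-1, diff=0 [OK], height=0
  node 5: h_left=0, h_right=0, diff=0 [OK], height=1
  node 32: h_left=-1, h_right=-1, diff=0 [OK], height=0
  node 38: h_left=0, h_right=-1, diff=1 [OK], height=1
  node 18: h_left=1, h_right=1, diff=0 [OK], height=2
All nodes satisfy the balance condition.
Result: Balanced


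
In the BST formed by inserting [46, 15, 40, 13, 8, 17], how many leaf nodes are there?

Tree built from: [46, 15, 40, 13, 8, 17]
Tree (level-order array): [46, 15, None, 13, 40, 8, None, 17]
Rule: A leaf has 0 children.
Per-node child counts:
  node 46: 1 child(ren)
  node 15: 2 child(ren)
  node 13: 1 child(ren)
  node 8: 0 child(ren)
  node 40: 1 child(ren)
  node 17: 0 child(ren)
Matching nodes: [8, 17]
Count of leaf nodes: 2


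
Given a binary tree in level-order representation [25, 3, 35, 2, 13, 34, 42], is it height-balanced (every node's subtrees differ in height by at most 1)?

Tree (level-order array): [25, 3, 35, 2, 13, 34, 42]
Definition: a tree is height-balanced if, at every node, |h(left) - h(right)| <= 1 (empty subtree has height -1).
Bottom-up per-node check:
  node 2: h_left=-1, h_right=-1, diff=0 [OK], height=0
  node 13: h_left=-1, h_right=-1, diff=0 [OK], height=0
  node 3: h_left=0, h_right=0, diff=0 [OK], height=1
  node 34: h_left=-1, h_right=-1, diff=0 [OK], height=0
  node 42: h_left=-1, h_right=-1, diff=0 [OK], height=0
  node 35: h_left=0, h_right=0, diff=0 [OK], height=1
  node 25: h_left=1, h_right=1, diff=0 [OK], height=2
All nodes satisfy the balance condition.
Result: Balanced


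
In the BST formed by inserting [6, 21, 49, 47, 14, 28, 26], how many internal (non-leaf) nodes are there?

Tree built from: [6, 21, 49, 47, 14, 28, 26]
Tree (level-order array): [6, None, 21, 14, 49, None, None, 47, None, 28, None, 26]
Rule: An internal node has at least one child.
Per-node child counts:
  node 6: 1 child(ren)
  node 21: 2 child(ren)
  node 14: 0 child(ren)
  node 49: 1 child(ren)
  node 47: 1 child(ren)
  node 28: 1 child(ren)
  node 26: 0 child(ren)
Matching nodes: [6, 21, 49, 47, 28]
Count of internal (non-leaf) nodes: 5


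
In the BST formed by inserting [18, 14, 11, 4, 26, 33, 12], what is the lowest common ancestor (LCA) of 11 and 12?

Tree insertion order: [18, 14, 11, 4, 26, 33, 12]
Tree (level-order array): [18, 14, 26, 11, None, None, 33, 4, 12]
In a BST, the LCA of p=11, q=12 is the first node v on the
root-to-leaf path with p <= v <= q (go left if both < v, right if both > v).
Walk from root:
  at 18: both 11 and 12 < 18, go left
  at 14: both 11 and 12 < 14, go left
  at 11: 11 <= 11 <= 12, this is the LCA
LCA = 11


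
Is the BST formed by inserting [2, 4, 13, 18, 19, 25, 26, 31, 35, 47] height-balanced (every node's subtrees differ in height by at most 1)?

Tree (level-order array): [2, None, 4, None, 13, None, 18, None, 19, None, 25, None, 26, None, 31, None, 35, None, 47]
Definition: a tree is height-balanced if, at every node, |h(left) - h(right)| <= 1 (empty subtree has height -1).
Bottom-up per-node check:
  node 47: h_left=-1, h_right=-1, diff=0 [OK], height=0
  node 35: h_left=-1, h_right=0, diff=1 [OK], height=1
  node 31: h_left=-1, h_right=1, diff=2 [FAIL (|-1-1|=2 > 1)], height=2
  node 26: h_left=-1, h_right=2, diff=3 [FAIL (|-1-2|=3 > 1)], height=3
  node 25: h_left=-1, h_right=3, diff=4 [FAIL (|-1-3|=4 > 1)], height=4
  node 19: h_left=-1, h_right=4, diff=5 [FAIL (|-1-4|=5 > 1)], height=5
  node 18: h_left=-1, h_right=5, diff=6 [FAIL (|-1-5|=6 > 1)], height=6
  node 13: h_left=-1, h_right=6, diff=7 [FAIL (|-1-6|=7 > 1)], height=7
  node 4: h_left=-1, h_right=7, diff=8 [FAIL (|-1-7|=8 > 1)], height=8
  node 2: h_left=-1, h_right=8, diff=9 [FAIL (|-1-8|=9 > 1)], height=9
Node 31 violates the condition: |-1 - 1| = 2 > 1.
Result: Not balanced
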